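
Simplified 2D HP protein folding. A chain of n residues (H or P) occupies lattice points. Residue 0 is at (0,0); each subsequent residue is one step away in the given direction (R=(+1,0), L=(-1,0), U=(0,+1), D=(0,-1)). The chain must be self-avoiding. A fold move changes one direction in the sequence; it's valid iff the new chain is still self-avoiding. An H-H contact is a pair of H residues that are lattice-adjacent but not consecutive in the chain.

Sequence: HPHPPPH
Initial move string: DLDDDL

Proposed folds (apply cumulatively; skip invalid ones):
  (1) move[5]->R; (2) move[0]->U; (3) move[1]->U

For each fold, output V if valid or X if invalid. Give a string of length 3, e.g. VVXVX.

Answer: VVX

Derivation:
Initial: DLDDDL -> [(0, 0), (0, -1), (-1, -1), (-1, -2), (-1, -3), (-1, -4), (-2, -4)]
Fold 1: move[5]->R => DLDDDR VALID
Fold 2: move[0]->U => ULDDDR VALID
Fold 3: move[1]->U => UUDDDR INVALID (collision), skipped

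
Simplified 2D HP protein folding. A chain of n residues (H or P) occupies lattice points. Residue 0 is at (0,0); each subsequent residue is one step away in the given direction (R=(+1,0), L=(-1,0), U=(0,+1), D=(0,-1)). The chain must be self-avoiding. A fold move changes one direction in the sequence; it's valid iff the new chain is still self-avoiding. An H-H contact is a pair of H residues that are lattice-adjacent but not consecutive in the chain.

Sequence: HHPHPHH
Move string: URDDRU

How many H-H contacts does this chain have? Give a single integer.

Positions: [(0, 0), (0, 1), (1, 1), (1, 0), (1, -1), (2, -1), (2, 0)]
H-H contact: residue 0 @(0,0) - residue 3 @(1, 0)
H-H contact: residue 3 @(1,0) - residue 6 @(2, 0)

Answer: 2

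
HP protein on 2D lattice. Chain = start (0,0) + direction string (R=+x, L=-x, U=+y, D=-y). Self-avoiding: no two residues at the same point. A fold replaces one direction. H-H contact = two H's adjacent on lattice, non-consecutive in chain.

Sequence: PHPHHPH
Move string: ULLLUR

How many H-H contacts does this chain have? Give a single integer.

Positions: [(0, 0), (0, 1), (-1, 1), (-2, 1), (-3, 1), (-3, 2), (-2, 2)]
H-H contact: residue 3 @(-2,1) - residue 6 @(-2, 2)

Answer: 1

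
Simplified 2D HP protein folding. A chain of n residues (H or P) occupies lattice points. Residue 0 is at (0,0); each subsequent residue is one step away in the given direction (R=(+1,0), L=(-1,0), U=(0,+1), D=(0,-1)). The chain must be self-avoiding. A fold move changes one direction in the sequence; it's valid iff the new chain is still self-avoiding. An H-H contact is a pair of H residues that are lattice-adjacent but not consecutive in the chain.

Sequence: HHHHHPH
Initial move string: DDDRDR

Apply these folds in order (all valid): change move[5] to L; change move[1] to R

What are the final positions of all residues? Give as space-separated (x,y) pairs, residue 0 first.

Initial moves: DDDRDR
Fold: move[5]->L => DDDRDL (positions: [(0, 0), (0, -1), (0, -2), (0, -3), (1, -3), (1, -4), (0, -4)])
Fold: move[1]->R => DRDRDL (positions: [(0, 0), (0, -1), (1, -1), (1, -2), (2, -2), (2, -3), (1, -3)])

Answer: (0,0) (0,-1) (1,-1) (1,-2) (2,-2) (2,-3) (1,-3)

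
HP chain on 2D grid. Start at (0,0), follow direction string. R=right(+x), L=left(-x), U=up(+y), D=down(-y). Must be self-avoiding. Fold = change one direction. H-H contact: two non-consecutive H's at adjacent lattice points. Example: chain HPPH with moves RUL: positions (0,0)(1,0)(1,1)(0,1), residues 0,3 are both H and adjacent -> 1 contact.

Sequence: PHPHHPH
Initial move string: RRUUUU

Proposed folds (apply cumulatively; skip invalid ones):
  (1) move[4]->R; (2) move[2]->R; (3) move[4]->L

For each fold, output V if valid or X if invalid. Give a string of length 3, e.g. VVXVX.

Initial: RRUUUU -> [(0, 0), (1, 0), (2, 0), (2, 1), (2, 2), (2, 3), (2, 4)]
Fold 1: move[4]->R => RRUURU VALID
Fold 2: move[2]->R => RRRURU VALID
Fold 3: move[4]->L => RRRULU VALID

Answer: VVV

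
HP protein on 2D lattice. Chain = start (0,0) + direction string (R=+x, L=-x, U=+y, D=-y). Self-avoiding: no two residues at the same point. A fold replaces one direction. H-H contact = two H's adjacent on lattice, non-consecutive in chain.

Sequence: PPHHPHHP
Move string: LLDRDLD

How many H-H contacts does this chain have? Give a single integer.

Positions: [(0, 0), (-1, 0), (-2, 0), (-2, -1), (-1, -1), (-1, -2), (-2, -2), (-2, -3)]
H-H contact: residue 3 @(-2,-1) - residue 6 @(-2, -2)

Answer: 1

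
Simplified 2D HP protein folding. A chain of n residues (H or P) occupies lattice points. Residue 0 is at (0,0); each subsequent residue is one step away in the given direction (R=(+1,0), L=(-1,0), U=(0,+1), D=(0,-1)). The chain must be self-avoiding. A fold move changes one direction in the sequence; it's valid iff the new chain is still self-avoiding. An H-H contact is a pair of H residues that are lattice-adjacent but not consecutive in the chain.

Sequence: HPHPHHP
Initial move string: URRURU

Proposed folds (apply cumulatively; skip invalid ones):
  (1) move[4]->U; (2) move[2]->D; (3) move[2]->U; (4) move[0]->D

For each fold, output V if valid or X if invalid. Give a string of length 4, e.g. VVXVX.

Answer: VXVV

Derivation:
Initial: URRURU -> [(0, 0), (0, 1), (1, 1), (2, 1), (2, 2), (3, 2), (3, 3)]
Fold 1: move[4]->U => URRUUU VALID
Fold 2: move[2]->D => URDUUU INVALID (collision), skipped
Fold 3: move[2]->U => URUUUU VALID
Fold 4: move[0]->D => DRUUUU VALID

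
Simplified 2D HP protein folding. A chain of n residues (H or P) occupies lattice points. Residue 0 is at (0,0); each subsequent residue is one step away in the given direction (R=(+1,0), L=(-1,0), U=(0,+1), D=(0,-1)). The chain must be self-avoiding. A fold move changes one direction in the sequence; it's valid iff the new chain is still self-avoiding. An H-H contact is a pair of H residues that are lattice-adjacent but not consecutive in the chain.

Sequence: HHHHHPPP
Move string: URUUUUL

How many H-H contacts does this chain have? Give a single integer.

Positions: [(0, 0), (0, 1), (1, 1), (1, 2), (1, 3), (1, 4), (1, 5), (0, 5)]
No H-H contacts found.

Answer: 0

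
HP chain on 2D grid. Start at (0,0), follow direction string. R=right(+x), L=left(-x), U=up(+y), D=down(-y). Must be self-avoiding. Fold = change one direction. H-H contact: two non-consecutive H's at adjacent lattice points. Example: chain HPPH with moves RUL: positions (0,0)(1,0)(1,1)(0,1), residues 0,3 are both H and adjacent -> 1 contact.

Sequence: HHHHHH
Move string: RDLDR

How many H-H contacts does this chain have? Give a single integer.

Positions: [(0, 0), (1, 0), (1, -1), (0, -1), (0, -2), (1, -2)]
H-H contact: residue 0 @(0,0) - residue 3 @(0, -1)
H-H contact: residue 2 @(1,-1) - residue 5 @(1, -2)

Answer: 2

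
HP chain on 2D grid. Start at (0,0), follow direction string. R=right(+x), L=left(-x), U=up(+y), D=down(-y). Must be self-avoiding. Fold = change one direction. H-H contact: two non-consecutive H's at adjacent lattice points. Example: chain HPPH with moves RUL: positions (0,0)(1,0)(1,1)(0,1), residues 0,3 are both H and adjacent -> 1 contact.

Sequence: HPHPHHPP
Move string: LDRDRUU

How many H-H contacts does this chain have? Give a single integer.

Answer: 0

Derivation:
Positions: [(0, 0), (-1, 0), (-1, -1), (0, -1), (0, -2), (1, -2), (1, -1), (1, 0)]
No H-H contacts found.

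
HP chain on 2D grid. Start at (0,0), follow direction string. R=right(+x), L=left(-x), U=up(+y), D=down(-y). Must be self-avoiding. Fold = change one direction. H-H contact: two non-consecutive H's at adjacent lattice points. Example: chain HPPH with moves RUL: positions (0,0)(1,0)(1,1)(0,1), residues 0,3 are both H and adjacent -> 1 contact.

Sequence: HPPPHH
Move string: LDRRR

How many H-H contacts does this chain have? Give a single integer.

Answer: 0

Derivation:
Positions: [(0, 0), (-1, 0), (-1, -1), (0, -1), (1, -1), (2, -1)]
No H-H contacts found.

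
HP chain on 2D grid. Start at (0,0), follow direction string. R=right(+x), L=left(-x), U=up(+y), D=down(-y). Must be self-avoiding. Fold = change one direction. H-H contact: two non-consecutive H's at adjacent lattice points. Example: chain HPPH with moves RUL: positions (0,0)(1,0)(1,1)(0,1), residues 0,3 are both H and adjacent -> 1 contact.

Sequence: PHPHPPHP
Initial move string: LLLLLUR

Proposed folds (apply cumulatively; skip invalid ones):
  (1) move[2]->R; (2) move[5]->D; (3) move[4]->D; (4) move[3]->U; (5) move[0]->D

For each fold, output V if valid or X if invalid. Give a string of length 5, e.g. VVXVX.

Answer: XVVXV

Derivation:
Initial: LLLLLUR -> [(0, 0), (-1, 0), (-2, 0), (-3, 0), (-4, 0), (-5, 0), (-5, 1), (-4, 1)]
Fold 1: move[2]->R => LLRLLUR INVALID (collision), skipped
Fold 2: move[5]->D => LLLLLDR VALID
Fold 3: move[4]->D => LLLLDDR VALID
Fold 4: move[3]->U => LLLUDDR INVALID (collision), skipped
Fold 5: move[0]->D => DLLLDDR VALID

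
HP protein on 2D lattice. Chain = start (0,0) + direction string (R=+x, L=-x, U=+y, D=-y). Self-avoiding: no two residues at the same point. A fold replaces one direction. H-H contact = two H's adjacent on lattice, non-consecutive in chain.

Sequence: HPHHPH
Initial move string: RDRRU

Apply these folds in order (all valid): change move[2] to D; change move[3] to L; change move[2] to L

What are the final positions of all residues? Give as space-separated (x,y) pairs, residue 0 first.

Answer: (0,0) (1,0) (1,-1) (0,-1) (-1,-1) (-1,0)

Derivation:
Initial moves: RDRRU
Fold: move[2]->D => RDDRU (positions: [(0, 0), (1, 0), (1, -1), (1, -2), (2, -2), (2, -1)])
Fold: move[3]->L => RDDLU (positions: [(0, 0), (1, 0), (1, -1), (1, -2), (0, -2), (0, -1)])
Fold: move[2]->L => RDLLU (positions: [(0, 0), (1, 0), (1, -1), (0, -1), (-1, -1), (-1, 0)])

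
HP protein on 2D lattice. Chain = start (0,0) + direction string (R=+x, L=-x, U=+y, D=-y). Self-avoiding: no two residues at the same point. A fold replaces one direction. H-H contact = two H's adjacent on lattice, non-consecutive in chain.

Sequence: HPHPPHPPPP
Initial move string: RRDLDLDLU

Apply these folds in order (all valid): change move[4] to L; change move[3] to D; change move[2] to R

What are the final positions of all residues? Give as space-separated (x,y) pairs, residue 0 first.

Initial moves: RRDLDLDLU
Fold: move[4]->L => RRDLLLDLU (positions: [(0, 0), (1, 0), (2, 0), (2, -1), (1, -1), (0, -1), (-1, -1), (-1, -2), (-2, -2), (-2, -1)])
Fold: move[3]->D => RRDDLLDLU (positions: [(0, 0), (1, 0), (2, 0), (2, -1), (2, -2), (1, -2), (0, -2), (0, -3), (-1, -3), (-1, -2)])
Fold: move[2]->R => RRRDLLDLU (positions: [(0, 0), (1, 0), (2, 0), (3, 0), (3, -1), (2, -1), (1, -1), (1, -2), (0, -2), (0, -1)])

Answer: (0,0) (1,0) (2,0) (3,0) (3,-1) (2,-1) (1,-1) (1,-2) (0,-2) (0,-1)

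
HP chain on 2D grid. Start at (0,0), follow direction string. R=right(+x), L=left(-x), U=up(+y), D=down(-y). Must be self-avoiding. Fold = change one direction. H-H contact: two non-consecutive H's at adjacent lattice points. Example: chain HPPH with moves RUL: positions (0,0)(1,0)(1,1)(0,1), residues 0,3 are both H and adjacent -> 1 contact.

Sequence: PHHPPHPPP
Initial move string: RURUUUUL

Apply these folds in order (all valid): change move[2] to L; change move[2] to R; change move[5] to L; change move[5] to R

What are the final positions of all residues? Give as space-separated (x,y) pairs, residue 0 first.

Answer: (0,0) (1,0) (1,1) (2,1) (2,2) (2,3) (3,3) (3,4) (2,4)

Derivation:
Initial moves: RURUUUUL
Fold: move[2]->L => RULUUUUL (positions: [(0, 0), (1, 0), (1, 1), (0, 1), (0, 2), (0, 3), (0, 4), (0, 5), (-1, 5)])
Fold: move[2]->R => RURUUUUL (positions: [(0, 0), (1, 0), (1, 1), (2, 1), (2, 2), (2, 3), (2, 4), (2, 5), (1, 5)])
Fold: move[5]->L => RURUULUL (positions: [(0, 0), (1, 0), (1, 1), (2, 1), (2, 2), (2, 3), (1, 3), (1, 4), (0, 4)])
Fold: move[5]->R => RURUURUL (positions: [(0, 0), (1, 0), (1, 1), (2, 1), (2, 2), (2, 3), (3, 3), (3, 4), (2, 4)])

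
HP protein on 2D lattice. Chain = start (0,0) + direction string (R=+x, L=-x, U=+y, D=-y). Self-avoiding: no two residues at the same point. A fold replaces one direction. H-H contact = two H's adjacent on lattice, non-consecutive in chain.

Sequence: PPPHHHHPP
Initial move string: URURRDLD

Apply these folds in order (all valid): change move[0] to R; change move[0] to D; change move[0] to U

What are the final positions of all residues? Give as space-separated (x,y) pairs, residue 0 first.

Answer: (0,0) (0,1) (1,1) (1,2) (2,2) (3,2) (3,1) (2,1) (2,0)

Derivation:
Initial moves: URURRDLD
Fold: move[0]->R => RRURRDLD (positions: [(0, 0), (1, 0), (2, 0), (2, 1), (3, 1), (4, 1), (4, 0), (3, 0), (3, -1)])
Fold: move[0]->D => DRURRDLD (positions: [(0, 0), (0, -1), (1, -1), (1, 0), (2, 0), (3, 0), (3, -1), (2, -1), (2, -2)])
Fold: move[0]->U => URURRDLD (positions: [(0, 0), (0, 1), (1, 1), (1, 2), (2, 2), (3, 2), (3, 1), (2, 1), (2, 0)])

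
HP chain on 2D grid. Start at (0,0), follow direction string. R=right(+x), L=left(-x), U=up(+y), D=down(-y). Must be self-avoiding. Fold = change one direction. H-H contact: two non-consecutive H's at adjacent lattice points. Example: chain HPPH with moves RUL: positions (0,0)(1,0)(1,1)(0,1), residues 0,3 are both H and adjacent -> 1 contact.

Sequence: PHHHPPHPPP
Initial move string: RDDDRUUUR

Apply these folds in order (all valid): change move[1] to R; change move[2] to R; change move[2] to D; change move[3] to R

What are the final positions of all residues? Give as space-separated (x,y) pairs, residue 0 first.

Answer: (0,0) (1,0) (2,0) (2,-1) (3,-1) (4,-1) (4,0) (4,1) (4,2) (5,2)

Derivation:
Initial moves: RDDDRUUUR
Fold: move[1]->R => RRDDRUUUR (positions: [(0, 0), (1, 0), (2, 0), (2, -1), (2, -2), (3, -2), (3, -1), (3, 0), (3, 1), (4, 1)])
Fold: move[2]->R => RRRDRUUUR (positions: [(0, 0), (1, 0), (2, 0), (3, 0), (3, -1), (4, -1), (4, 0), (4, 1), (4, 2), (5, 2)])
Fold: move[2]->D => RRDDRUUUR (positions: [(0, 0), (1, 0), (2, 0), (2, -1), (2, -2), (3, -2), (3, -1), (3, 0), (3, 1), (4, 1)])
Fold: move[3]->R => RRDRRUUUR (positions: [(0, 0), (1, 0), (2, 0), (2, -1), (3, -1), (4, -1), (4, 0), (4, 1), (4, 2), (5, 2)])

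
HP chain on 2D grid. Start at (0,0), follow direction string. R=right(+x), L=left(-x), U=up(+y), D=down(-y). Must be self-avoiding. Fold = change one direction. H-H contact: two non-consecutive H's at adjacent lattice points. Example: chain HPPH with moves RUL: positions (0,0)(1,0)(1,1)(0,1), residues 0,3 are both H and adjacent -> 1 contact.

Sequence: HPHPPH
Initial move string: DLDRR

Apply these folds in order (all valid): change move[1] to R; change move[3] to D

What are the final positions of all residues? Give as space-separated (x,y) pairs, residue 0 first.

Answer: (0,0) (0,-1) (1,-1) (1,-2) (1,-3) (2,-3)

Derivation:
Initial moves: DLDRR
Fold: move[1]->R => DRDRR (positions: [(0, 0), (0, -1), (1, -1), (1, -2), (2, -2), (3, -2)])
Fold: move[3]->D => DRDDR (positions: [(0, 0), (0, -1), (1, -1), (1, -2), (1, -3), (2, -3)])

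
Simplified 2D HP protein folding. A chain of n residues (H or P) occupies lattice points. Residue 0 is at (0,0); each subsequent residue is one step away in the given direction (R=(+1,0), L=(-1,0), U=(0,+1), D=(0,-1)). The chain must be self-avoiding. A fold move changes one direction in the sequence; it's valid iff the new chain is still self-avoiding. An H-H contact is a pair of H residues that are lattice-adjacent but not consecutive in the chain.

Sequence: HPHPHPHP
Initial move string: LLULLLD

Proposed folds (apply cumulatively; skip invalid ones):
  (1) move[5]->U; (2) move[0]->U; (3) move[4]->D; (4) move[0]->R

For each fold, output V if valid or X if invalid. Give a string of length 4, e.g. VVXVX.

Answer: XVVX

Derivation:
Initial: LLULLLD -> [(0, 0), (-1, 0), (-2, 0), (-2, 1), (-3, 1), (-4, 1), (-5, 1), (-5, 0)]
Fold 1: move[5]->U => LLULLUD INVALID (collision), skipped
Fold 2: move[0]->U => ULULLLD VALID
Fold 3: move[4]->D => ULULDLD VALID
Fold 4: move[0]->R => RLULDLD INVALID (collision), skipped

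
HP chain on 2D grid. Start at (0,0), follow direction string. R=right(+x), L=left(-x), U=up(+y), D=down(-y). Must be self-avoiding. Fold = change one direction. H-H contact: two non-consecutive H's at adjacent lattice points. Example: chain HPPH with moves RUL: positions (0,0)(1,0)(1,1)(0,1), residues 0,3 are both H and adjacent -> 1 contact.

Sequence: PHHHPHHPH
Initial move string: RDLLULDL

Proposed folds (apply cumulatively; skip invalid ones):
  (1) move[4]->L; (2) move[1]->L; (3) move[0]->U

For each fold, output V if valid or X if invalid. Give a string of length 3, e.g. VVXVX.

Answer: VXX

Derivation:
Initial: RDLLULDL -> [(0, 0), (1, 0), (1, -1), (0, -1), (-1, -1), (-1, 0), (-2, 0), (-2, -1), (-3, -1)]
Fold 1: move[4]->L => RDLLLLDL VALID
Fold 2: move[1]->L => RLLLLLDL INVALID (collision), skipped
Fold 3: move[0]->U => UDLLLLDL INVALID (collision), skipped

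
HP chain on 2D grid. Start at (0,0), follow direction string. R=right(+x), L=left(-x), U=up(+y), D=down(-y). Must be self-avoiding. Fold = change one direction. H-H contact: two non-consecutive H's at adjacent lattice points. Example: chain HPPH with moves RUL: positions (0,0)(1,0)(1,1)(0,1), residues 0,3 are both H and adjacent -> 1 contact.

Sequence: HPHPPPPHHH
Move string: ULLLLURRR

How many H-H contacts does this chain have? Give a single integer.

Answer: 1

Derivation:
Positions: [(0, 0), (0, 1), (-1, 1), (-2, 1), (-3, 1), (-4, 1), (-4, 2), (-3, 2), (-2, 2), (-1, 2)]
H-H contact: residue 2 @(-1,1) - residue 9 @(-1, 2)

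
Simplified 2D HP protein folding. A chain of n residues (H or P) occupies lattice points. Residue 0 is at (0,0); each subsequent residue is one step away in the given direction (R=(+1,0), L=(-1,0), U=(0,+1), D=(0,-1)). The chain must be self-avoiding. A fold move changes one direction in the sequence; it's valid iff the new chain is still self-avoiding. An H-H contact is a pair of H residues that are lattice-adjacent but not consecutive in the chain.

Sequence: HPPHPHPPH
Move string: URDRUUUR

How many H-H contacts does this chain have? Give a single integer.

Positions: [(0, 0), (0, 1), (1, 1), (1, 0), (2, 0), (2, 1), (2, 2), (2, 3), (3, 3)]
H-H contact: residue 0 @(0,0) - residue 3 @(1, 0)

Answer: 1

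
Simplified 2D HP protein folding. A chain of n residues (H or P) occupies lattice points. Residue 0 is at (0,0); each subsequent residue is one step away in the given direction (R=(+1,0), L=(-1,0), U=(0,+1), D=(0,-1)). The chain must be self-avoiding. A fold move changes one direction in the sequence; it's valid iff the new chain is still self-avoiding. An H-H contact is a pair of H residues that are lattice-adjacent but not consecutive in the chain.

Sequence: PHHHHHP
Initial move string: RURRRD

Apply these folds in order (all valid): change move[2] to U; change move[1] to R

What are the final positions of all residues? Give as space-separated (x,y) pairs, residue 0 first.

Initial moves: RURRRD
Fold: move[2]->U => RUURRD (positions: [(0, 0), (1, 0), (1, 1), (1, 2), (2, 2), (3, 2), (3, 1)])
Fold: move[1]->R => RRURRD (positions: [(0, 0), (1, 0), (2, 0), (2, 1), (3, 1), (4, 1), (4, 0)])

Answer: (0,0) (1,0) (2,0) (2,1) (3,1) (4,1) (4,0)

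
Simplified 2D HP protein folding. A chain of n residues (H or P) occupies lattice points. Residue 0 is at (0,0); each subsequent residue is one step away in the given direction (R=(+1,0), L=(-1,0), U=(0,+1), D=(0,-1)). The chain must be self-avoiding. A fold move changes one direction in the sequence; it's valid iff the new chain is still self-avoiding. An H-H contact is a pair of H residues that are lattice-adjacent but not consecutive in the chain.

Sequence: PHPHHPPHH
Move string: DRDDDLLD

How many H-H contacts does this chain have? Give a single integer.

Positions: [(0, 0), (0, -1), (1, -1), (1, -2), (1, -3), (1, -4), (0, -4), (-1, -4), (-1, -5)]
No H-H contacts found.

Answer: 0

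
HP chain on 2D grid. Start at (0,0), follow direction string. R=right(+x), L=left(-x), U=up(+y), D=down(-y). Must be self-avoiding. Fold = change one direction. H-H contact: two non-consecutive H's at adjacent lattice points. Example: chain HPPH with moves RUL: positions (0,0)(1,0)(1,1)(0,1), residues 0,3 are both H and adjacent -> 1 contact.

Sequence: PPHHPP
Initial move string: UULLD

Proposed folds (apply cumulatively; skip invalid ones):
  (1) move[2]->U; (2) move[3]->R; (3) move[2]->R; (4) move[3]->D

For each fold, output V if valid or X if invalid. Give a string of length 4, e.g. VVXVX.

Answer: VVVV

Derivation:
Initial: UULLD -> [(0, 0), (0, 1), (0, 2), (-1, 2), (-2, 2), (-2, 1)]
Fold 1: move[2]->U => UUULD VALID
Fold 2: move[3]->R => UUURD VALID
Fold 3: move[2]->R => UURRD VALID
Fold 4: move[3]->D => UURDD VALID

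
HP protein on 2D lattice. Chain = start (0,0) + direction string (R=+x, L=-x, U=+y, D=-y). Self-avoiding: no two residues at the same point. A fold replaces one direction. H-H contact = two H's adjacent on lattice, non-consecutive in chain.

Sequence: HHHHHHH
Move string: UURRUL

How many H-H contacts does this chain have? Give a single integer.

Positions: [(0, 0), (0, 1), (0, 2), (1, 2), (2, 2), (2, 3), (1, 3)]
H-H contact: residue 3 @(1,2) - residue 6 @(1, 3)

Answer: 1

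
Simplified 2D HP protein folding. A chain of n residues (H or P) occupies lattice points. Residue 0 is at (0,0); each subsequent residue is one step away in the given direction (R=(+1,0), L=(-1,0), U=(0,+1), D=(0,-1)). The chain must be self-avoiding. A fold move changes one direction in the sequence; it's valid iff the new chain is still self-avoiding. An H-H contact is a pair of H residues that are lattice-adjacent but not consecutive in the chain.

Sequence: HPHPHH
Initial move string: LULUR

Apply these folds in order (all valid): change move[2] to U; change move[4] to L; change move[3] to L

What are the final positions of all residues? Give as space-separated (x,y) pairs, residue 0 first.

Initial moves: LULUR
Fold: move[2]->U => LUUUR (positions: [(0, 0), (-1, 0), (-1, 1), (-1, 2), (-1, 3), (0, 3)])
Fold: move[4]->L => LUUUL (positions: [(0, 0), (-1, 0), (-1, 1), (-1, 2), (-1, 3), (-2, 3)])
Fold: move[3]->L => LUULL (positions: [(0, 0), (-1, 0), (-1, 1), (-1, 2), (-2, 2), (-3, 2)])

Answer: (0,0) (-1,0) (-1,1) (-1,2) (-2,2) (-3,2)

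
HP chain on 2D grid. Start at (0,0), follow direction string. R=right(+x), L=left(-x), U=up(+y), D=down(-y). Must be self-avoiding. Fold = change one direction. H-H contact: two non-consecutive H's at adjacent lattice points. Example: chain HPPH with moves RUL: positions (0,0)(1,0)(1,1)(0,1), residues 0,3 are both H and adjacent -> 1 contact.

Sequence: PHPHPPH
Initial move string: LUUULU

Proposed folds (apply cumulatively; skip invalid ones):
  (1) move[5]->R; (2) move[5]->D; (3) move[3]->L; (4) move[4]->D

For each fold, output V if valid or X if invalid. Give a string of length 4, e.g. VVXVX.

Initial: LUUULU -> [(0, 0), (-1, 0), (-1, 1), (-1, 2), (-1, 3), (-2, 3), (-2, 4)]
Fold 1: move[5]->R => LUUULR INVALID (collision), skipped
Fold 2: move[5]->D => LUUULD VALID
Fold 3: move[3]->L => LUULLD VALID
Fold 4: move[4]->D => LUULDD VALID

Answer: XVVV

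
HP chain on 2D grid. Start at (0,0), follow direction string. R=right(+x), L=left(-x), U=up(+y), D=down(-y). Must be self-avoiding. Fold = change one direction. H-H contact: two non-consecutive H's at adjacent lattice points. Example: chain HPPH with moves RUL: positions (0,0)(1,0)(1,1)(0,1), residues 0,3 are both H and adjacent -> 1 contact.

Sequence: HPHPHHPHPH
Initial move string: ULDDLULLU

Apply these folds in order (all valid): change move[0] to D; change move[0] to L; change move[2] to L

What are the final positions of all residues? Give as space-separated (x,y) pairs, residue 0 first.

Answer: (0,0) (-1,0) (-2,0) (-3,0) (-3,-1) (-4,-1) (-4,0) (-5,0) (-6,0) (-6,1)

Derivation:
Initial moves: ULDDLULLU
Fold: move[0]->D => DLDDLULLU (positions: [(0, 0), (0, -1), (-1, -1), (-1, -2), (-1, -3), (-2, -3), (-2, -2), (-3, -2), (-4, -2), (-4, -1)])
Fold: move[0]->L => LLDDLULLU (positions: [(0, 0), (-1, 0), (-2, 0), (-2, -1), (-2, -2), (-3, -2), (-3, -1), (-4, -1), (-5, -1), (-5, 0)])
Fold: move[2]->L => LLLDLULLU (positions: [(0, 0), (-1, 0), (-2, 0), (-3, 0), (-3, -1), (-4, -1), (-4, 0), (-5, 0), (-6, 0), (-6, 1)])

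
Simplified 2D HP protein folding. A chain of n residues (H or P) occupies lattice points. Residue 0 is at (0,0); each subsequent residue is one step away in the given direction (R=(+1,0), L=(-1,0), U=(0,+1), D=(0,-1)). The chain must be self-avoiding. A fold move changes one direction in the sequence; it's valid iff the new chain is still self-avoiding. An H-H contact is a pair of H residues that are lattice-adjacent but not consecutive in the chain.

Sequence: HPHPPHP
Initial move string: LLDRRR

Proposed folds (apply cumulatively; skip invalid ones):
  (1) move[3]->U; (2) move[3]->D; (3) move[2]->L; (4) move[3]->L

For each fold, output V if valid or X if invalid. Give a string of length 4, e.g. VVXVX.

Initial: LLDRRR -> [(0, 0), (-1, 0), (-2, 0), (-2, -1), (-1, -1), (0, -1), (1, -1)]
Fold 1: move[3]->U => LLDURR INVALID (collision), skipped
Fold 2: move[3]->D => LLDDRR VALID
Fold 3: move[2]->L => LLLDRR VALID
Fold 4: move[3]->L => LLLLRR INVALID (collision), skipped

Answer: XVVX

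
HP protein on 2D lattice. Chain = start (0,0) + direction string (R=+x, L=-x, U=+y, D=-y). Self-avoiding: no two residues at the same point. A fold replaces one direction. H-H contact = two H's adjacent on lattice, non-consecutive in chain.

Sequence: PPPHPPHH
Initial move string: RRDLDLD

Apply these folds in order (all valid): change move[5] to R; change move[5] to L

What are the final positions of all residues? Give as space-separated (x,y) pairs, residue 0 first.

Initial moves: RRDLDLD
Fold: move[5]->R => RRDLDRD (positions: [(0, 0), (1, 0), (2, 0), (2, -1), (1, -1), (1, -2), (2, -2), (2, -3)])
Fold: move[5]->L => RRDLDLD (positions: [(0, 0), (1, 0), (2, 0), (2, -1), (1, -1), (1, -2), (0, -2), (0, -3)])

Answer: (0,0) (1,0) (2,0) (2,-1) (1,-1) (1,-2) (0,-2) (0,-3)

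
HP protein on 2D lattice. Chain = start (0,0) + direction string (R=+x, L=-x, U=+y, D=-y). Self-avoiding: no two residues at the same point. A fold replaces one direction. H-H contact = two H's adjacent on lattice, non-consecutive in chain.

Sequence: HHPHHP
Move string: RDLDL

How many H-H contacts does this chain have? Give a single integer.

Positions: [(0, 0), (1, 0), (1, -1), (0, -1), (0, -2), (-1, -2)]
H-H contact: residue 0 @(0,0) - residue 3 @(0, -1)

Answer: 1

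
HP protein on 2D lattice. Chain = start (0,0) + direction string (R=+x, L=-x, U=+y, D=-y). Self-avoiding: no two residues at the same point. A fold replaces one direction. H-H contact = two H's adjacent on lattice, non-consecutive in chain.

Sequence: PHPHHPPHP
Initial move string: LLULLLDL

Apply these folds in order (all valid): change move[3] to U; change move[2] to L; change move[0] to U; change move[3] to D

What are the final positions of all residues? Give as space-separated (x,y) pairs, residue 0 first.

Answer: (0,0) (0,1) (-1,1) (-2,1) (-2,0) (-3,0) (-4,0) (-4,-1) (-5,-1)

Derivation:
Initial moves: LLULLLDL
Fold: move[3]->U => LLUULLDL (positions: [(0, 0), (-1, 0), (-2, 0), (-2, 1), (-2, 2), (-3, 2), (-4, 2), (-4, 1), (-5, 1)])
Fold: move[2]->L => LLLULLDL (positions: [(0, 0), (-1, 0), (-2, 0), (-3, 0), (-3, 1), (-4, 1), (-5, 1), (-5, 0), (-6, 0)])
Fold: move[0]->U => ULLULLDL (positions: [(0, 0), (0, 1), (-1, 1), (-2, 1), (-2, 2), (-3, 2), (-4, 2), (-4, 1), (-5, 1)])
Fold: move[3]->D => ULLDLLDL (positions: [(0, 0), (0, 1), (-1, 1), (-2, 1), (-2, 0), (-3, 0), (-4, 0), (-4, -1), (-5, -1)])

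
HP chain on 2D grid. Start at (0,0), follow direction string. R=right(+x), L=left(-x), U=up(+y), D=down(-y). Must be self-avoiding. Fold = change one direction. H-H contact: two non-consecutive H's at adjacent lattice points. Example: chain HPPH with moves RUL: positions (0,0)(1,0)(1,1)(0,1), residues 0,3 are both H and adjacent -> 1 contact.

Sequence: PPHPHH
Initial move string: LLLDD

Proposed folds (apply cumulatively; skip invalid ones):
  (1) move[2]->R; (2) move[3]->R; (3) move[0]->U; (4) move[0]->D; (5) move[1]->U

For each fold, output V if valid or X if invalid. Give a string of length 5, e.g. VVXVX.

Answer: XXVVX

Derivation:
Initial: LLLDD -> [(0, 0), (-1, 0), (-2, 0), (-3, 0), (-3, -1), (-3, -2)]
Fold 1: move[2]->R => LLRDD INVALID (collision), skipped
Fold 2: move[3]->R => LLLRD INVALID (collision), skipped
Fold 3: move[0]->U => ULLDD VALID
Fold 4: move[0]->D => DLLDD VALID
Fold 5: move[1]->U => DULDD INVALID (collision), skipped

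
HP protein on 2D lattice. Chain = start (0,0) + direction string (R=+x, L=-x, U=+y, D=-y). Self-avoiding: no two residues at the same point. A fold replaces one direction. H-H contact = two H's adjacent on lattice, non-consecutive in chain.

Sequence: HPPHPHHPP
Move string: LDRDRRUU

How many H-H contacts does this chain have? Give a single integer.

Positions: [(0, 0), (-1, 0), (-1, -1), (0, -1), (0, -2), (1, -2), (2, -2), (2, -1), (2, 0)]
H-H contact: residue 0 @(0,0) - residue 3 @(0, -1)

Answer: 1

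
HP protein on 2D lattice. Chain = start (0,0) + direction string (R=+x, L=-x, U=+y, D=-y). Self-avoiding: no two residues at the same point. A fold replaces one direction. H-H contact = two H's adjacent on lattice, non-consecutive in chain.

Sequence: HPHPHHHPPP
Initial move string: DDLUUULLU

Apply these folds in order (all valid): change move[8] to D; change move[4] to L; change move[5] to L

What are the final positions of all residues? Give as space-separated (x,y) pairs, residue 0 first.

Initial moves: DDLUUULLU
Fold: move[8]->D => DDLUUULLD (positions: [(0, 0), (0, -1), (0, -2), (-1, -2), (-1, -1), (-1, 0), (-1, 1), (-2, 1), (-3, 1), (-3, 0)])
Fold: move[4]->L => DDLULULLD (positions: [(0, 0), (0, -1), (0, -2), (-1, -2), (-1, -1), (-2, -1), (-2, 0), (-3, 0), (-4, 0), (-4, -1)])
Fold: move[5]->L => DDLULLLLD (positions: [(0, 0), (0, -1), (0, -2), (-1, -2), (-1, -1), (-2, -1), (-3, -1), (-4, -1), (-5, -1), (-5, -2)])

Answer: (0,0) (0,-1) (0,-2) (-1,-2) (-1,-1) (-2,-1) (-3,-1) (-4,-1) (-5,-1) (-5,-2)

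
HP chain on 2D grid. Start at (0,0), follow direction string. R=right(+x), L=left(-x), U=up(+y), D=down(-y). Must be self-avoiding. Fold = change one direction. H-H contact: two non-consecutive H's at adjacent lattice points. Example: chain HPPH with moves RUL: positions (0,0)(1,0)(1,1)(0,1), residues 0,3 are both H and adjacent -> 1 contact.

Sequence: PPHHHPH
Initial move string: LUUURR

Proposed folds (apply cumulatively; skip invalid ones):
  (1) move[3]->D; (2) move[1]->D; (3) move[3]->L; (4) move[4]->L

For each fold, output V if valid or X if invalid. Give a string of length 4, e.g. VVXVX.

Answer: XXXX

Derivation:
Initial: LUUURR -> [(0, 0), (-1, 0), (-1, 1), (-1, 2), (-1, 3), (0, 3), (1, 3)]
Fold 1: move[3]->D => LUUDRR INVALID (collision), skipped
Fold 2: move[1]->D => LDUURR INVALID (collision), skipped
Fold 3: move[3]->L => LUULRR INVALID (collision), skipped
Fold 4: move[4]->L => LUUULR INVALID (collision), skipped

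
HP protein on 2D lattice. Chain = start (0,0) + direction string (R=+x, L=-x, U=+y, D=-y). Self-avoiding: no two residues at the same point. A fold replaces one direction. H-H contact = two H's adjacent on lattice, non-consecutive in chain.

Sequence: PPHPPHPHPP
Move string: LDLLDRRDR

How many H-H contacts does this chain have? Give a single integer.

Positions: [(0, 0), (-1, 0), (-1, -1), (-2, -1), (-3, -1), (-3, -2), (-2, -2), (-1, -2), (-1, -3), (0, -3)]
H-H contact: residue 2 @(-1,-1) - residue 7 @(-1, -2)

Answer: 1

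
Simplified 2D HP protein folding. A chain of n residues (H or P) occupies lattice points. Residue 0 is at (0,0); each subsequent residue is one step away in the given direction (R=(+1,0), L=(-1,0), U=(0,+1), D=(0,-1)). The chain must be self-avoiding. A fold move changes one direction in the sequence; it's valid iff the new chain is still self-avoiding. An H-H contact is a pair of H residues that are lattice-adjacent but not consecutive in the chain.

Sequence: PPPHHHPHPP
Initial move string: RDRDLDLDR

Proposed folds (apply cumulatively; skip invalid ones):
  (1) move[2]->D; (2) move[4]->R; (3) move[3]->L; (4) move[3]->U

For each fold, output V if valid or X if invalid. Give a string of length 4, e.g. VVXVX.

Initial: RDRDLDLDR -> [(0, 0), (1, 0), (1, -1), (2, -1), (2, -2), (1, -2), (1, -3), (0, -3), (0, -4), (1, -4)]
Fold 1: move[2]->D => RDDDLDLDR VALID
Fold 2: move[4]->R => RDDDRDLDR VALID
Fold 3: move[3]->L => RDDLRDLDR INVALID (collision), skipped
Fold 4: move[3]->U => RDDURDLDR INVALID (collision), skipped

Answer: VVXX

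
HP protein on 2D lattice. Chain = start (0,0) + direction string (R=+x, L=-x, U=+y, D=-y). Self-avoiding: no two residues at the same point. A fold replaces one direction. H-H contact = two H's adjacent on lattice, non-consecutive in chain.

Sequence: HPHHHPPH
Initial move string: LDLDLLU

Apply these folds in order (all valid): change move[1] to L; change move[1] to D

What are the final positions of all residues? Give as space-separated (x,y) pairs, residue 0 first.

Initial moves: LDLDLLU
Fold: move[1]->L => LLLDLLU (positions: [(0, 0), (-1, 0), (-2, 0), (-3, 0), (-3, -1), (-4, -1), (-5, -1), (-5, 0)])
Fold: move[1]->D => LDLDLLU (positions: [(0, 0), (-1, 0), (-1, -1), (-2, -1), (-2, -2), (-3, -2), (-4, -2), (-4, -1)])

Answer: (0,0) (-1,0) (-1,-1) (-2,-1) (-2,-2) (-3,-2) (-4,-2) (-4,-1)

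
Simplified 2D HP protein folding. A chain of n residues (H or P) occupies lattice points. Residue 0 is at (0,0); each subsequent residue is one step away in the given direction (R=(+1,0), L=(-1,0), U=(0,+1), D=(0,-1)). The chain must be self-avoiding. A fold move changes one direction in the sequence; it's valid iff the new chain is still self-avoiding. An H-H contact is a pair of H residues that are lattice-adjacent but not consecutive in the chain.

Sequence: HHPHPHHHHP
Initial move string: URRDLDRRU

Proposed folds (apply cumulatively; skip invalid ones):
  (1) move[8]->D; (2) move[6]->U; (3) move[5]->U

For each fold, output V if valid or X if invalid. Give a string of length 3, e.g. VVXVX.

Answer: VXX

Derivation:
Initial: URRDLDRRU -> [(0, 0), (0, 1), (1, 1), (2, 1), (2, 0), (1, 0), (1, -1), (2, -1), (3, -1), (3, 0)]
Fold 1: move[8]->D => URRDLDRRD VALID
Fold 2: move[6]->U => URRDLDURD INVALID (collision), skipped
Fold 3: move[5]->U => URRDLURRD INVALID (collision), skipped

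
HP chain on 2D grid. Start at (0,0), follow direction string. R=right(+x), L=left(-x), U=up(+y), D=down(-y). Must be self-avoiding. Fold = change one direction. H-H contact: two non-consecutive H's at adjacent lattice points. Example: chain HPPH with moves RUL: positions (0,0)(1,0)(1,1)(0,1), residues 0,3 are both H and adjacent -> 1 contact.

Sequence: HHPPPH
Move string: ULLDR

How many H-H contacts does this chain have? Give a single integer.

Positions: [(0, 0), (0, 1), (-1, 1), (-2, 1), (-2, 0), (-1, 0)]
H-H contact: residue 0 @(0,0) - residue 5 @(-1, 0)

Answer: 1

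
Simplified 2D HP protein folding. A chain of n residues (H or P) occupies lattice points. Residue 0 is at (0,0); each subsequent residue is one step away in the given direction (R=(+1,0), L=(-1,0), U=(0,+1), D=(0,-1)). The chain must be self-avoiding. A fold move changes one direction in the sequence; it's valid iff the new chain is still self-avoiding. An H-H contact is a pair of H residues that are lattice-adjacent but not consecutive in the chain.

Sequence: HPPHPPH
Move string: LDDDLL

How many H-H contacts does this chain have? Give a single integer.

Answer: 0

Derivation:
Positions: [(0, 0), (-1, 0), (-1, -1), (-1, -2), (-1, -3), (-2, -3), (-3, -3)]
No H-H contacts found.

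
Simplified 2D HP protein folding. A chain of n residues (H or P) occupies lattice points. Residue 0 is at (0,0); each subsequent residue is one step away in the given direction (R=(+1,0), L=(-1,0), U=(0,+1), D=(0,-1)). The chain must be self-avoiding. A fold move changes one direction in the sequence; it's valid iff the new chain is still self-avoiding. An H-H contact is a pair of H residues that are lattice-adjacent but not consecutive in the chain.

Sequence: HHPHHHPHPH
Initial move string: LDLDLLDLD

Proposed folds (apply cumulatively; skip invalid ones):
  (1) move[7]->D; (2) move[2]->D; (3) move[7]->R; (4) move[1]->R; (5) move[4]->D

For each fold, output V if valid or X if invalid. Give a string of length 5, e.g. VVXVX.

Initial: LDLDLLDLD -> [(0, 0), (-1, 0), (-1, -1), (-2, -1), (-2, -2), (-3, -2), (-4, -2), (-4, -3), (-5, -3), (-5, -4)]
Fold 1: move[7]->D => LDLDLLDDD VALID
Fold 2: move[2]->D => LDDDLLDDD VALID
Fold 3: move[7]->R => LDDDLLDRD VALID
Fold 4: move[1]->R => LRDDLLDRD INVALID (collision), skipped
Fold 5: move[4]->D => LDDDDLDRD VALID

Answer: VVVXV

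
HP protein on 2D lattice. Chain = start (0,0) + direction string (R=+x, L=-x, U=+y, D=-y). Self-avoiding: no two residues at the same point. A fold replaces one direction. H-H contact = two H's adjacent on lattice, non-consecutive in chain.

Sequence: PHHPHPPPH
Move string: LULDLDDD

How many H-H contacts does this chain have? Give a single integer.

Answer: 1

Derivation:
Positions: [(0, 0), (-1, 0), (-1, 1), (-2, 1), (-2, 0), (-3, 0), (-3, -1), (-3, -2), (-3, -3)]
H-H contact: residue 1 @(-1,0) - residue 4 @(-2, 0)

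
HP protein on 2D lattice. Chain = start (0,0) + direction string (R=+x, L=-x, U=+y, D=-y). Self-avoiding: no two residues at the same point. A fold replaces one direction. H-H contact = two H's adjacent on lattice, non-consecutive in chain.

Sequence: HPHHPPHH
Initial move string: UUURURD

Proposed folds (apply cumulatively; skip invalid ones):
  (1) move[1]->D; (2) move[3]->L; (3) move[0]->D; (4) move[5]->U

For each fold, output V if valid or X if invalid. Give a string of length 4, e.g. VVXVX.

Initial: UUURURD -> [(0, 0), (0, 1), (0, 2), (0, 3), (1, 3), (1, 4), (2, 4), (2, 3)]
Fold 1: move[1]->D => UDURURD INVALID (collision), skipped
Fold 2: move[3]->L => UUULURD INVALID (collision), skipped
Fold 3: move[0]->D => DUURURD INVALID (collision), skipped
Fold 4: move[5]->U => UUURUUD INVALID (collision), skipped

Answer: XXXX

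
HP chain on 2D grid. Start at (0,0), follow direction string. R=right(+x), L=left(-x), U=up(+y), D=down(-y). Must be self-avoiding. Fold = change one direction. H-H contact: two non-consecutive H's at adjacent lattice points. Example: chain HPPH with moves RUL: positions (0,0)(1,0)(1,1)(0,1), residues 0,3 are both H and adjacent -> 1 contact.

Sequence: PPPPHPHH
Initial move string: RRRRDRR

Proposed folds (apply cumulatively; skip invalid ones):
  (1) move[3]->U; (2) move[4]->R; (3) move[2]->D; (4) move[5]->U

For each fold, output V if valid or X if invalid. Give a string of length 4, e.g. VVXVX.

Answer: XVVV

Derivation:
Initial: RRRRDRR -> [(0, 0), (1, 0), (2, 0), (3, 0), (4, 0), (4, -1), (5, -1), (6, -1)]
Fold 1: move[3]->U => RRRUDRR INVALID (collision), skipped
Fold 2: move[4]->R => RRRRRRR VALID
Fold 3: move[2]->D => RRDRRRR VALID
Fold 4: move[5]->U => RRDRRUR VALID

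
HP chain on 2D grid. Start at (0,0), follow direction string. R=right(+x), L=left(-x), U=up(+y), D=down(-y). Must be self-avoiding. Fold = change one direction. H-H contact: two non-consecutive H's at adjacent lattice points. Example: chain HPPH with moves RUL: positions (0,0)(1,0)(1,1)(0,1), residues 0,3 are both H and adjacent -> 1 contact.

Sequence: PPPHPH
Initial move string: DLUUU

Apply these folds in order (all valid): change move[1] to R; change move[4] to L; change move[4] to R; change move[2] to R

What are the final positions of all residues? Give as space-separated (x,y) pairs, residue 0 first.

Initial moves: DLUUU
Fold: move[1]->R => DRUUU (positions: [(0, 0), (0, -1), (1, -1), (1, 0), (1, 1), (1, 2)])
Fold: move[4]->L => DRUUL (positions: [(0, 0), (0, -1), (1, -1), (1, 0), (1, 1), (0, 1)])
Fold: move[4]->R => DRUUR (positions: [(0, 0), (0, -1), (1, -1), (1, 0), (1, 1), (2, 1)])
Fold: move[2]->R => DRRUR (positions: [(0, 0), (0, -1), (1, -1), (2, -1), (2, 0), (3, 0)])

Answer: (0,0) (0,-1) (1,-1) (2,-1) (2,0) (3,0)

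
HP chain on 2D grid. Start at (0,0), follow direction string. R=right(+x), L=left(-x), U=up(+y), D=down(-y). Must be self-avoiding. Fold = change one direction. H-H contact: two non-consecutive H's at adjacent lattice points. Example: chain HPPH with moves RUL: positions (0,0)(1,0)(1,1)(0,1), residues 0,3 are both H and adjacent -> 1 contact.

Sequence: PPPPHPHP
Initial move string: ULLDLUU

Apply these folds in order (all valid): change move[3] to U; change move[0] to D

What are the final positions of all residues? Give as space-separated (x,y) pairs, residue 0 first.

Initial moves: ULLDLUU
Fold: move[3]->U => ULLULUU (positions: [(0, 0), (0, 1), (-1, 1), (-2, 1), (-2, 2), (-3, 2), (-3, 3), (-3, 4)])
Fold: move[0]->D => DLLULUU (positions: [(0, 0), (0, -1), (-1, -1), (-2, -1), (-2, 0), (-3, 0), (-3, 1), (-3, 2)])

Answer: (0,0) (0,-1) (-1,-1) (-2,-1) (-2,0) (-3,0) (-3,1) (-3,2)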